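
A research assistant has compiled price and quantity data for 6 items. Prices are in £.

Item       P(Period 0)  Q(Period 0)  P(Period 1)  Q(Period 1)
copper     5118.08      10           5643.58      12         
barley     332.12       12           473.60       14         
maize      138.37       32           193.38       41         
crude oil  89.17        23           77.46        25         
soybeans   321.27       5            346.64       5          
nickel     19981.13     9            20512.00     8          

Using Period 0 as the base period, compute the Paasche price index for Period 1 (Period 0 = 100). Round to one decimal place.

Paasche price index uses current-period quantities as weights.
ΣP(Period 1)·Q(Period 1) = 5643.58×12 + 473.60×14 + 193.38×41 + 77.46×25 + 346.64×5 + 20512.00×8 = 67722.96 + 6630.4 + 7928.58 + 1936.5 + 1733.2 + 164096 = 250047.64
ΣP(Period 0)·Q(Period 1) = 5118.08×12 + 332.12×14 + 138.37×41 + 89.17×25 + 321.27×5 + 19981.13×8 = 61416.96 + 4649.68 + 5673.17 + 2229.25 + 1606.35 + 159849.04 = 235424.45
Index = 250047.64 / 235424.45 × 100 = 106.2114

106.2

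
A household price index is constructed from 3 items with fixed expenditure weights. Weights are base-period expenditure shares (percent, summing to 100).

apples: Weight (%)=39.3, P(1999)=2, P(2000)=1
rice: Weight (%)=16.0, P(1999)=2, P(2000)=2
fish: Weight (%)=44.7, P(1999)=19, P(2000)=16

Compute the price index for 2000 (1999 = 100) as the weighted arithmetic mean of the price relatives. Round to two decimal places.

apples: 39.3 × (1/2) = 39.3 × 0.500000 = 19.6500
rice: 16.0 × (2/2) = 16.0 × 1.000000 = 16.0000
fish: 44.7 × (16/19) = 44.7 × 0.842105 = 37.6421
Index = Σ wᵢ·(p₁ᵢ/p₀ᵢ) = 19.6500 + 16.0000 + 37.6421 = 73.2921

73.29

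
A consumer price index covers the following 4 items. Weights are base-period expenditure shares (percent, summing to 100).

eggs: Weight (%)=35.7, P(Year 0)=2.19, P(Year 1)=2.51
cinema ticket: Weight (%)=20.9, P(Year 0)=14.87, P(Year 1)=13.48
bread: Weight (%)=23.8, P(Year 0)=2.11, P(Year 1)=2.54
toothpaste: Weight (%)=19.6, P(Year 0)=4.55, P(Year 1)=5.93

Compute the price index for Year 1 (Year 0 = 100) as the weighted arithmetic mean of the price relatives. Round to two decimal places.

114.06

eggs: 35.7 × (2.51/2.19) = 35.7 × 1.146119 = 40.9164
cinema ticket: 20.9 × (13.48/14.87) = 20.9 × 0.906523 = 18.9463
bread: 23.8 × (2.54/2.11) = 23.8 × 1.203791 = 28.6502
toothpaste: 19.6 × (5.93/4.55) = 19.6 × 1.303297 = 25.5446
Index = Σ wᵢ·(p₁ᵢ/p₀ᵢ) = 40.9164 + 18.9463 + 28.6502 + 25.5446 = 114.0576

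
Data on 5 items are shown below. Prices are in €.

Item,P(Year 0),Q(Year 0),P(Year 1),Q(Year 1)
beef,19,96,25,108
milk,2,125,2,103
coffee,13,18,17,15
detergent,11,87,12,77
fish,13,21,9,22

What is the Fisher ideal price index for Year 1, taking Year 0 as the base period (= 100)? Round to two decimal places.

Laspeyres component (base-period weights):
ΣP(Year 1)Q(Year 0) = 25×96 + 2×125 + 17×18 + 12×87 + 9×21 = 2400 + 250 + 306 + 1044 + 189 = 4189
ΣP(Year 0)Q(Year 0) = 19×96 + 2×125 + 13×18 + 11×87 + 13×21 = 1824 + 250 + 234 + 957 + 273 = 3538
L = 4189 / 3538 × 100 = 118.4002
Paasche component (current-period weights):
ΣP(Year 1)Q(Year 1) = 25×108 + 2×103 + 17×15 + 12×77 + 9×22 = 2700 + 206 + 255 + 924 + 198 = 4283
ΣP(Year 0)Q(Year 1) = 19×108 + 2×103 + 13×15 + 11×77 + 13×22 = 2052 + 206 + 195 + 847 + 286 = 3586
P = 4283 / 3586 × 100 = 119.4367
Fisher = √(L × P) = √(118.4002 × 119.4367) = 118.9173

118.92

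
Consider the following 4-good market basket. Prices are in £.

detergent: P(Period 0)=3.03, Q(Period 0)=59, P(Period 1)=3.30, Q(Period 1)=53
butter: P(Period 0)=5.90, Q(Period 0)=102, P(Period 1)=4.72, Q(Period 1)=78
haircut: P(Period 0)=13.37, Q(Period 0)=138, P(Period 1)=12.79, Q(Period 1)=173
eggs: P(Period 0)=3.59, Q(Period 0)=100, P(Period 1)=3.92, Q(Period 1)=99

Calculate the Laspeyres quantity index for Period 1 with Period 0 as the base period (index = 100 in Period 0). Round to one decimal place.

110.2

Laspeyres quantity index uses base-period prices as weights.
ΣP(Period 0)·Q(Period 1) = 3.03×53 + 5.90×78 + 13.37×173 + 3.59×99 = 160.59 + 460.2 + 2313.01 + 355.41 = 3289.21
ΣP(Period 0)·Q(Period 0) = 3.03×59 + 5.90×102 + 13.37×138 + 3.59×100 = 178.77 + 601.8 + 1845.06 + 359 = 2984.63
Index = 3289.21 / 2984.63 × 100 = 110.2050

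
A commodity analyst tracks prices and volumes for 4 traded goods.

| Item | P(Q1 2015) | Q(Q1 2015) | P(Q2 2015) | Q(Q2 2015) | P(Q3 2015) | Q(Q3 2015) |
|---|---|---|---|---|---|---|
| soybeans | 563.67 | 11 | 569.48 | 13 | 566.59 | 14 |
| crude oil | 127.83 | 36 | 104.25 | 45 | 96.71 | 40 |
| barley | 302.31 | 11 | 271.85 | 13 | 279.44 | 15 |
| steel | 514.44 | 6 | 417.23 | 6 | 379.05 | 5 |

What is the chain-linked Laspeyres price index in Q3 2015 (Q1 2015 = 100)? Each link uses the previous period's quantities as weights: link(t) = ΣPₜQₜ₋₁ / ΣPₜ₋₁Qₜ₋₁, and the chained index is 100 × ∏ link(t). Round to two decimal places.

Link Q1 2015→Q2 2015:
ΣP(Q2 2015)Q(Q1 2015) = 569.48×11 + 104.25×36 + 271.85×11 + 417.23×6 = 6264.28 + 3753 + 2990.35 + 2503.38 = 15511.01
ΣP(Q1 2015)Q(Q1 2015) = 563.67×11 + 127.83×36 + 302.31×11 + 514.44×6 = 6200.37 + 4601.88 + 3325.41 + 3086.64 = 17214.3
link = 15511.01/17214.3 = 0.901054
Link Q2 2015→Q3 2015:
ΣP(Q3 2015)Q(Q2 2015) = 566.59×13 + 96.71×45 + 279.44×13 + 379.05×6 = 7365.67 + 4351.95 + 3632.72 + 2274.3 = 17624.64
ΣP(Q2 2015)Q(Q2 2015) = 569.48×13 + 104.25×45 + 271.85×13 + 417.23×6 = 7403.24 + 4691.25 + 3534.05 + 2503.38 = 18131.92
link = 17624.64/18131.92 = 0.972023
Chained index = 100 × 0.901054 × 0.972023 = 87.5845

87.58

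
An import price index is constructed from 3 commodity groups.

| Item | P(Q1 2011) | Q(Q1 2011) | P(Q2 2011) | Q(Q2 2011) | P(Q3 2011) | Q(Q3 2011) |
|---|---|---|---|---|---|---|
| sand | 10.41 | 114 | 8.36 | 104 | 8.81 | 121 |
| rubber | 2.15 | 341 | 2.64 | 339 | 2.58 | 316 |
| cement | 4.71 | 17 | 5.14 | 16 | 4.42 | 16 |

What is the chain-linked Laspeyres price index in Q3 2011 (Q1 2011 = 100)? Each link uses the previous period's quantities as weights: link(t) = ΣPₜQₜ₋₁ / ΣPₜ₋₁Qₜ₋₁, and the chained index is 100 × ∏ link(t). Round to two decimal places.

97.82

Link Q1 2011→Q2 2011:
ΣP(Q2 2011)Q(Q1 2011) = 8.36×114 + 2.64×341 + 5.14×17 = 953.04 + 900.24 + 87.38 = 1940.66
ΣP(Q1 2011)Q(Q1 2011) = 10.41×114 + 2.15×341 + 4.71×17 = 1186.74 + 733.15 + 80.07 = 1999.96
link = 1940.66/1999.96 = 0.970349
Link Q2 2011→Q3 2011:
ΣP(Q3 2011)Q(Q2 2011) = 8.81×104 + 2.58×339 + 4.42×16 = 916.24 + 874.62 + 70.72 = 1861.58
ΣP(Q2 2011)Q(Q2 2011) = 8.36×104 + 2.64×339 + 5.14×16 = 869.44 + 894.96 + 82.24 = 1846.64
link = 1861.58/1846.64 = 1.008090
Chained index = 100 × 0.970349 × 1.008090 = 97.8200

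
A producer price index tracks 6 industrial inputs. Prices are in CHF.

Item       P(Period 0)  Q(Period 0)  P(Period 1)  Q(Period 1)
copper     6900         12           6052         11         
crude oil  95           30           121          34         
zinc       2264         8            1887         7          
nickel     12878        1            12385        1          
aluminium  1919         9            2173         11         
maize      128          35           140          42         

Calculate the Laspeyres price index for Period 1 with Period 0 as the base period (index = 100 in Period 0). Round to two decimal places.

92.63

Laspeyres price index uses base-period quantities as weights.
ΣP(Period 1)·Q(Period 0) = 6052×12 + 121×30 + 1887×8 + 12385×1 + 2173×9 + 140×35 = 72624 + 3630 + 15096 + 12385 + 19557 + 4900 = 128192
ΣP(Period 0)·Q(Period 0) = 6900×12 + 95×30 + 2264×8 + 12878×1 + 1919×9 + 128×35 = 82800 + 2850 + 18112 + 12878 + 17271 + 4480 = 138391
Index = 128192 / 138391 × 100 = 92.6303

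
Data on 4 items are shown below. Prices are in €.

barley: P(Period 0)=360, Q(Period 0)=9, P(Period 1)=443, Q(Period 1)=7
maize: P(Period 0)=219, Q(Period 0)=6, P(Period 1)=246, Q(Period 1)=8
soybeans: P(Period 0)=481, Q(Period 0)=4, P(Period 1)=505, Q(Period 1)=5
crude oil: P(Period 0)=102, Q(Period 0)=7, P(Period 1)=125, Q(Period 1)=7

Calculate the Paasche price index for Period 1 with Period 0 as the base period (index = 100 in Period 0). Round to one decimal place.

114.6

Paasche price index uses current-period quantities as weights.
ΣP(Period 1)·Q(Period 1) = 443×7 + 246×8 + 505×5 + 125×7 = 3101 + 1968 + 2525 + 875 = 8469
ΣP(Period 0)·Q(Period 1) = 360×7 + 219×8 + 481×5 + 102×7 = 2520 + 1752 + 2405 + 714 = 7391
Index = 8469 / 7391 × 100 = 114.5853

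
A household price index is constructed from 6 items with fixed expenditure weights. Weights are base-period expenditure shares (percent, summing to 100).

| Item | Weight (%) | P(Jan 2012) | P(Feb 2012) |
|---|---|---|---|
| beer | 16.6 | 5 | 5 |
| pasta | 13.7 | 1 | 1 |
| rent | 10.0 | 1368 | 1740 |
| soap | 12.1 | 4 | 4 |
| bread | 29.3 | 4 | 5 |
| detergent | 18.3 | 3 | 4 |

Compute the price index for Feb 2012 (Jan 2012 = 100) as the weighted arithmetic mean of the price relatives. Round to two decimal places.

beer: 16.6 × (5/5) = 16.6 × 1.000000 = 16.6000
pasta: 13.7 × (1/1) = 13.7 × 1.000000 = 13.7000
rent: 10.0 × (1740/1368) = 10.0 × 1.271930 = 12.7193
soap: 12.1 × (4/4) = 12.1 × 1.000000 = 12.1000
bread: 29.3 × (5/4) = 29.3 × 1.250000 = 36.6250
detergent: 18.3 × (4/3) = 18.3 × 1.333333 = 24.4000
Index = Σ wᵢ·(p₁ᵢ/p₀ᵢ) = 16.6000 + 13.7000 + 12.7193 + 12.1000 + 36.6250 + 24.4000 = 116.1443

116.14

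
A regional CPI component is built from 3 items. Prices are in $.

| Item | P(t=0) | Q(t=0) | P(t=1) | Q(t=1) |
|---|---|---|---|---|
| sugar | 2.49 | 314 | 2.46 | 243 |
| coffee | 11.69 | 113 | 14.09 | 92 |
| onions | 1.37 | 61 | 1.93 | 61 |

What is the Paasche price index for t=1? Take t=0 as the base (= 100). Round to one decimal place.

114.0

Paasche price index uses current-period quantities as weights.
ΣP(t=1)·Q(t=1) = 2.46×243 + 14.09×92 + 1.93×61 = 597.78 + 1296.28 + 117.73 = 2011.79
ΣP(t=0)·Q(t=1) = 2.49×243 + 11.69×92 + 1.37×61 = 605.07 + 1075.48 + 83.57 = 1764.12
Index = 2011.79 / 1764.12 × 100 = 114.0393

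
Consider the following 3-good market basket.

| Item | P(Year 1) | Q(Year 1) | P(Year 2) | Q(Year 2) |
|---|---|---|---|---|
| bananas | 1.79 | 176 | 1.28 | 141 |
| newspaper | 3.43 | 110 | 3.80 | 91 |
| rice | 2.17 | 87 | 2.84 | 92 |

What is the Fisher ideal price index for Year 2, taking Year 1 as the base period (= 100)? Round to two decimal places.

Laspeyres component (base-period weights):
ΣP(Year 2)Q(Year 1) = 1.28×176 + 3.80×110 + 2.84×87 = 225.28 + 418 + 247.08 = 890.36
ΣP(Year 1)Q(Year 1) = 1.79×176 + 3.43×110 + 2.17×87 = 315.04 + 377.3 + 188.79 = 881.13
L = 890.36 / 881.13 × 100 = 101.0475
Paasche component (current-period weights):
ΣP(Year 2)Q(Year 2) = 1.28×141 + 3.80×91 + 2.84×92 = 180.48 + 345.8 + 261.28 = 787.56
ΣP(Year 1)Q(Year 2) = 1.79×141 + 3.43×91 + 2.17×92 = 252.39 + 312.13 + 199.64 = 764.16
P = 787.56 / 764.16 × 100 = 103.0622
Fisher = √(L × P) = √(101.0475 × 103.0622) = 102.0499

102.05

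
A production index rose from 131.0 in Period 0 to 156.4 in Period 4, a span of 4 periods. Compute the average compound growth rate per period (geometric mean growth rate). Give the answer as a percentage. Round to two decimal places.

Growth factor = (156.4/131.0)^(1/4) = (1.193893)^(1/4) = 1.045301
Growth rate = 1.045301 − 1 = 0.045301 = 4.5301%

4.53%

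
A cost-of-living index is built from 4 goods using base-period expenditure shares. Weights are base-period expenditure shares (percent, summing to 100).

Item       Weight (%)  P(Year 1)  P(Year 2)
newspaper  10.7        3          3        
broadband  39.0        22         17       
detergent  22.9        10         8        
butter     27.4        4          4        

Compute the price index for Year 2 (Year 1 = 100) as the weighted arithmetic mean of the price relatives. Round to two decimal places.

newspaper: 10.7 × (3/3) = 10.7 × 1.000000 = 10.7000
broadband: 39.0 × (17/22) = 39.0 × 0.772727 = 30.1364
detergent: 22.9 × (8/10) = 22.9 × 0.800000 = 18.3200
butter: 27.4 × (4/4) = 27.4 × 1.000000 = 27.4000
Index = Σ wᵢ·(p₁ᵢ/p₀ᵢ) = 10.7000 + 30.1364 + 18.3200 + 27.4000 = 86.5564

86.56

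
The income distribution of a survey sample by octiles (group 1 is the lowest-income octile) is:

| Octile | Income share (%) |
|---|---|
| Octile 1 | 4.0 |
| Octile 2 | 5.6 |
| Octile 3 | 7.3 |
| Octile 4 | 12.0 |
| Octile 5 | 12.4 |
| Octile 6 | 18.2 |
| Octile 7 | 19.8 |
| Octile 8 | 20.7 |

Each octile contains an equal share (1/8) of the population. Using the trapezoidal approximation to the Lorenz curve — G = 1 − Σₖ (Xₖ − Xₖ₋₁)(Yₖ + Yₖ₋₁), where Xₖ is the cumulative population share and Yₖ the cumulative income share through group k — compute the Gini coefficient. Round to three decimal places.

Cumulative income shares Yₖ: 0.0400, 0.0960, 0.1690, 0.2890, 0.4130, 0.5950, 0.7930, 1.0000
Σ (Xₖ−Xₖ₋₁)(Yₖ+Yₖ₋₁) = (1/8)(0.0400+0.0000) + (1/8)(0.0960+0.0400) + (1/8)(0.1690+0.0960) + (1/8)(0.2890+0.1690) + (1/8)(0.4130+0.2890) + (1/8)(0.5950+0.4130) + (1/8)(0.7930+0.5950) + (1/8)(1.0000+0.7930)
  = 0.0050 + 0.0170 + 0.0331 + 0.0572 + 0.0877 + 0.1260 + 0.1735 + 0.2241 = 0.7237
G = 1 − 0.7237 = 0.2763

0.276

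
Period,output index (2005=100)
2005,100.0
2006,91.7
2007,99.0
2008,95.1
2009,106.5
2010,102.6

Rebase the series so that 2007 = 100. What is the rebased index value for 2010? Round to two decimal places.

Rebased(2010) = 102.6 / 99.0 × 100 = 103.6364

103.64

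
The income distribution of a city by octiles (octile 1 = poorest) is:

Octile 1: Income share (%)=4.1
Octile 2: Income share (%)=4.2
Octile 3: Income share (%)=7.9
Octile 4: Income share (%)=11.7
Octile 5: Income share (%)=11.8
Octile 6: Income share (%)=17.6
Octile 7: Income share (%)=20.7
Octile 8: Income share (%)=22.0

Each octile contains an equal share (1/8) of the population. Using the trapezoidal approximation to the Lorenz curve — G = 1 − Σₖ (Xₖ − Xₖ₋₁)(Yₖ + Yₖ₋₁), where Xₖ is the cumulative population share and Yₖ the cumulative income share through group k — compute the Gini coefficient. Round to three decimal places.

0.296

Cumulative income shares Yₖ: 0.0410, 0.0830, 0.1620, 0.2790, 0.3970, 0.5730, 0.7800, 1.0000
Σ (Xₖ−Xₖ₋₁)(Yₖ+Yₖ₋₁) = (1/8)(0.0410+0.0000) + (1/8)(0.0830+0.0410) + (1/8)(0.1620+0.0830) + (1/8)(0.2790+0.1620) + (1/8)(0.3970+0.2790) + (1/8)(0.5730+0.3970) + (1/8)(0.7800+0.5730) + (1/8)(1.0000+0.7800)
  = 0.0051 + 0.0155 + 0.0306 + 0.0551 + 0.0845 + 0.1212 + 0.1691 + 0.2225 = 0.7037
G = 1 − 0.7037 = 0.2963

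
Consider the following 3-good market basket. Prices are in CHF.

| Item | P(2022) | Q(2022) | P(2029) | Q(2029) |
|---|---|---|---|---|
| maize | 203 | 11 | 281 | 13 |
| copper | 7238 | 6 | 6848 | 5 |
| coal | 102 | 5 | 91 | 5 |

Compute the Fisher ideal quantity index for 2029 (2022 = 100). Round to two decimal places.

Laspeyres component (base-period weights):
ΣP(2022)Q(2029) = 203×13 + 7238×5 + 102×5 = 2639 + 36190 + 510 = 39339
ΣP(2022)Q(2022) = 203×11 + 7238×6 + 102×5 = 2233 + 43428 + 510 = 46171
L = 39339 / 46171 × 100 = 85.2028
Paasche component (current-period weights):
ΣP(2029)Q(2029) = 281×13 + 6848×5 + 91×5 = 3653 + 34240 + 455 = 38348
ΣP(2029)Q(2022) = 281×11 + 6848×6 + 91×5 = 3091 + 41088 + 455 = 44634
P = 38348 / 44634 × 100 = 85.9166
Fisher = √(L × P) = √(85.2028 × 85.9166) = 85.5590

85.56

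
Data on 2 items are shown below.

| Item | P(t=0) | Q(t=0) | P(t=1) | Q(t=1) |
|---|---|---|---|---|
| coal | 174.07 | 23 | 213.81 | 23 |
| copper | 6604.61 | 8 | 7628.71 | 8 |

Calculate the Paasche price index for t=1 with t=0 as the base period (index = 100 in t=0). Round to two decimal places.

Paasche price index uses current-period quantities as weights.
ΣP(t=1)·Q(t=1) = 213.81×23 + 7628.71×8 = 4917.63 + 61029.68 = 65947.31
ΣP(t=0)·Q(t=1) = 174.07×23 + 6604.61×8 = 4003.61 + 52836.88 = 56840.49
Index = 65947.31 / 56840.49 × 100 = 116.0217

116.02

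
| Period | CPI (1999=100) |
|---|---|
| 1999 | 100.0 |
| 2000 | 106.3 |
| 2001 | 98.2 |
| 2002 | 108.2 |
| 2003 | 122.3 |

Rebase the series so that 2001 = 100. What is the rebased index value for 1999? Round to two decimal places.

101.83

Rebased(1999) = 100.0 / 98.2 × 100 = 101.8330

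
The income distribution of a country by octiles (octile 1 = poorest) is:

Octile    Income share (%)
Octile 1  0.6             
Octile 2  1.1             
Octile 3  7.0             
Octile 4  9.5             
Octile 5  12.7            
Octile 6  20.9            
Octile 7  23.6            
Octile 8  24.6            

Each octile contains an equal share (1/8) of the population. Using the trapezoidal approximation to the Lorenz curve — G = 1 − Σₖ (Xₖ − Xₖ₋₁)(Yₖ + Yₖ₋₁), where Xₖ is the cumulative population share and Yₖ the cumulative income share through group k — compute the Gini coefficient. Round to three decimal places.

Cumulative income shares Yₖ: 0.0060, 0.0170, 0.0870, 0.1820, 0.3090, 0.5180, 0.7540, 1.0000
Σ (Xₖ−Xₖ₋₁)(Yₖ+Yₖ₋₁) = (1/8)(0.0060+0.0000) + (1/8)(0.0170+0.0060) + (1/8)(0.0870+0.0170) + (1/8)(0.1820+0.0870) + (1/8)(0.3090+0.1820) + (1/8)(0.5180+0.3090) + (1/8)(0.7540+0.5180) + (1/8)(1.0000+0.7540)
  = 0.0008 + 0.0029 + 0.0130 + 0.0336 + 0.0614 + 0.1034 + 0.1590 + 0.2193 = 0.5933
G = 1 − 0.5933 = 0.4067

0.407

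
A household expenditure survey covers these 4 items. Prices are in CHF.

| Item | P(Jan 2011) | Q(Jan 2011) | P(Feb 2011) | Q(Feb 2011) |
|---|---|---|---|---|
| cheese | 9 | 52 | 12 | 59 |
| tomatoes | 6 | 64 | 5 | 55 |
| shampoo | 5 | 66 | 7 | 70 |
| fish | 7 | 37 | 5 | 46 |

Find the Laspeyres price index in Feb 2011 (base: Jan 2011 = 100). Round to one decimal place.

Laspeyres price index uses base-period quantities as weights.
ΣP(Feb 2011)·Q(Jan 2011) = 12×52 + 5×64 + 7×66 + 5×37 = 624 + 320 + 462 + 185 = 1591
ΣP(Jan 2011)·Q(Jan 2011) = 9×52 + 6×64 + 5×66 + 7×37 = 468 + 384 + 330 + 259 = 1441
Index = 1591 / 1441 × 100 = 110.4094

110.4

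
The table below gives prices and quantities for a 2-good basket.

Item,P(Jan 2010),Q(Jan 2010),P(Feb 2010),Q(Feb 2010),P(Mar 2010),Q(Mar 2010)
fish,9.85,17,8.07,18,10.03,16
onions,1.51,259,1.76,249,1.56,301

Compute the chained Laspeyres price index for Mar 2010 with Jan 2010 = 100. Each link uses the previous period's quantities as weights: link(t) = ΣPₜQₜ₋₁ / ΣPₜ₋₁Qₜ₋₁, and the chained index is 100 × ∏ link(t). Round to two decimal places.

103.53

Link Jan 2010→Feb 2010:
ΣP(Feb 2010)Q(Jan 2010) = 8.07×17 + 1.76×259 = 137.19 + 455.84 = 593.03
ΣP(Jan 2010)Q(Jan 2010) = 9.85×17 + 1.51×259 = 167.45 + 391.09 = 558.54
link = 593.03/558.54 = 1.061750
Link Feb 2010→Mar 2010:
ΣP(Mar 2010)Q(Feb 2010) = 10.03×18 + 1.56×249 = 180.54 + 388.44 = 568.98
ΣP(Feb 2010)Q(Feb 2010) = 8.07×18 + 1.76×249 = 145.26 + 438.24 = 583.5
link = 568.98/583.5 = 0.975116
Chained index = 100 × 1.061750 × 0.975116 = 103.5329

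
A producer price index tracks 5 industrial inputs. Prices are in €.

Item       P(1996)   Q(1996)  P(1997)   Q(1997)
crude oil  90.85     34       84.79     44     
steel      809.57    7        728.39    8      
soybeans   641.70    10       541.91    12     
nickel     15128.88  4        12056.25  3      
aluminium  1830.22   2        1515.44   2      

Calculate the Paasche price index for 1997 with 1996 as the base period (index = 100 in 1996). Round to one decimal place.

82.2

Paasche price index uses current-period quantities as weights.
ΣP(1997)·Q(1997) = 84.79×44 + 728.39×8 + 541.91×12 + 12056.25×3 + 1515.44×2 = 3730.76 + 5827.12 + 6502.92 + 36168.75 + 3030.88 = 55260.43
ΣP(1996)·Q(1997) = 90.85×44 + 809.57×8 + 641.70×12 + 15128.88×3 + 1830.22×2 = 3997.4 + 6476.56 + 7700.4 + 45386.64 + 3660.44 = 67221.44
Index = 55260.43 / 67221.44 × 100 = 82.2066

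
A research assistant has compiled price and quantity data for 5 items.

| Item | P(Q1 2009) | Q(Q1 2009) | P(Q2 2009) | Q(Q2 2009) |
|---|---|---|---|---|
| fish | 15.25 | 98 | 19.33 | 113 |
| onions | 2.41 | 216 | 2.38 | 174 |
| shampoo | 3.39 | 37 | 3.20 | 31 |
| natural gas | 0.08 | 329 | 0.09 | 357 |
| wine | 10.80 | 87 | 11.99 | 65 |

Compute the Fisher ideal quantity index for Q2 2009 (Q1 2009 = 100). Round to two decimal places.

96.68

Laspeyres component (base-period weights):
ΣP(Q1 2009)Q(Q2 2009) = 15.25×113 + 2.41×174 + 3.39×31 + 0.08×357 + 10.80×65 = 1723.25 + 419.34 + 105.09 + 28.56 + 702 = 2978.24
ΣP(Q1 2009)Q(Q1 2009) = 15.25×98 + 2.41×216 + 3.39×37 + 0.08×329 + 10.80×87 = 1494.5 + 520.56 + 125.43 + 26.32 + 939.6 = 3106.41
L = 2978.24 / 3106.41 × 100 = 95.8740
Paasche component (current-period weights):
ΣP(Q2 2009)Q(Q2 2009) = 19.33×113 + 2.38×174 + 3.20×31 + 0.09×357 + 11.99×65 = 2184.29 + 414.12 + 99.2 + 32.13 + 779.35 = 3509.09
ΣP(Q2 2009)Q(Q1 2009) = 19.33×98 + 2.38×216 + 3.20×37 + 0.09×329 + 11.99×87 = 1894.34 + 514.08 + 118.4 + 29.61 + 1043.13 = 3599.56
P = 3509.09 / 3599.56 × 100 = 97.4866
Fisher = √(L × P) = √(95.8740 × 97.4866) = 96.6770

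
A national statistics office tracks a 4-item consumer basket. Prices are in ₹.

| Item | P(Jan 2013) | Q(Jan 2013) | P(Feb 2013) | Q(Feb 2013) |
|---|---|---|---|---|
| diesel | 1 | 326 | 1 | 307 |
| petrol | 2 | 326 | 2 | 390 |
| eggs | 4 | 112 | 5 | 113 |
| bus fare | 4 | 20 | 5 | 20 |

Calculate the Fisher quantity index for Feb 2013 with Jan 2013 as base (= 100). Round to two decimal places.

107.23

Laspeyres component (base-period weights):
ΣP(Jan 2013)Q(Feb 2013) = 1×307 + 2×390 + 4×113 + 4×20 = 307 + 780 + 452 + 80 = 1619
ΣP(Jan 2013)Q(Jan 2013) = 1×326 + 2×326 + 4×112 + 4×20 = 326 + 652 + 448 + 80 = 1506
L = 1619 / 1506 × 100 = 107.5033
Paasche component (current-period weights):
ΣP(Feb 2013)Q(Feb 2013) = 1×307 + 2×390 + 5×113 + 5×20 = 307 + 780 + 565 + 100 = 1752
ΣP(Feb 2013)Q(Jan 2013) = 1×326 + 2×326 + 5×112 + 5×20 = 326 + 652 + 560 + 100 = 1638
P = 1752 / 1638 × 100 = 106.9597
Fisher = √(L × P) = √(107.5033 × 106.9597) = 107.2312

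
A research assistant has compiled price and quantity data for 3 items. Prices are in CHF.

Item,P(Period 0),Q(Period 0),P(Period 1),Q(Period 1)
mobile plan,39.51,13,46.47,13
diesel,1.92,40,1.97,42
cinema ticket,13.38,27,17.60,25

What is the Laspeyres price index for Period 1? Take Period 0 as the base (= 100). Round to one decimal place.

Laspeyres price index uses base-period quantities as weights.
ΣP(Period 1)·Q(Period 0) = 46.47×13 + 1.97×40 + 17.60×27 = 604.11 + 78.8 + 475.2 = 1158.11
ΣP(Period 0)·Q(Period 0) = 39.51×13 + 1.92×40 + 13.38×27 = 513.63 + 76.8 + 361.26 = 951.69
Index = 1158.11 / 951.69 × 100 = 121.6898

121.7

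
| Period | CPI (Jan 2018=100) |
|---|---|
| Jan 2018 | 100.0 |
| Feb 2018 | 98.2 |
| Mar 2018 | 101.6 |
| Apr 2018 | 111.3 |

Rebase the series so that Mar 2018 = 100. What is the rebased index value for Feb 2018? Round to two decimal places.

96.65

Rebased(Feb 2018) = 98.2 / 101.6 × 100 = 96.6535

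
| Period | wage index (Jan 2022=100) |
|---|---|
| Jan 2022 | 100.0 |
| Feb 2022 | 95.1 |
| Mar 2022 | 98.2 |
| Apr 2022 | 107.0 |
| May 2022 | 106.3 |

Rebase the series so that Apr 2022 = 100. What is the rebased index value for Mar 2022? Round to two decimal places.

91.78

Rebased(Mar 2022) = 98.2 / 107.0 × 100 = 91.7757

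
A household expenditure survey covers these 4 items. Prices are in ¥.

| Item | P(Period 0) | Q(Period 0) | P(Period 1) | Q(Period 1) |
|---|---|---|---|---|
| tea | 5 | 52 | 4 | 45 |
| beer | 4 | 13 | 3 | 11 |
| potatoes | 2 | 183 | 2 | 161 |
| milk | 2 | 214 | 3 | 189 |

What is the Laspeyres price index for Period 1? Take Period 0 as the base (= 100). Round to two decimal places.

113.47

Laspeyres price index uses base-period quantities as weights.
ΣP(Period 1)·Q(Period 0) = 4×52 + 3×13 + 2×183 + 3×214 = 208 + 39 + 366 + 642 = 1255
ΣP(Period 0)·Q(Period 0) = 5×52 + 4×13 + 2×183 + 2×214 = 260 + 52 + 366 + 428 = 1106
Index = 1255 / 1106 × 100 = 113.4720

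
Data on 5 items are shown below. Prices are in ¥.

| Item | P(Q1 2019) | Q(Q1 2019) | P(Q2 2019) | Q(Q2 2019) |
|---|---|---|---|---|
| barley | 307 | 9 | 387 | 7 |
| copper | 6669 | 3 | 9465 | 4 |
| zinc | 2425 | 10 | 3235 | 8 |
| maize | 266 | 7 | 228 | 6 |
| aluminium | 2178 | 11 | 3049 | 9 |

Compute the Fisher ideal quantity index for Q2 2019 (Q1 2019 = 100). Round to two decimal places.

95.59

Laspeyres component (base-period weights):
ΣP(Q1 2019)Q(Q2 2019) = 307×7 + 6669×4 + 2425×8 + 266×6 + 2178×9 = 2149 + 26676 + 19400 + 1596 + 19602 = 69423
ΣP(Q1 2019)Q(Q1 2019) = 307×9 + 6669×3 + 2425×10 + 266×7 + 2178×11 = 2763 + 20007 + 24250 + 1862 + 23958 = 72840
L = 69423 / 72840 × 100 = 95.3089
Paasche component (current-period weights):
ΣP(Q2 2019)Q(Q2 2019) = 387×7 + 9465×4 + 3235×8 + 228×6 + 3049×9 = 2709 + 37860 + 25880 + 1368 + 27441 = 95258
ΣP(Q2 2019)Q(Q1 2019) = 387×9 + 9465×3 + 3235×10 + 228×7 + 3049×11 = 3483 + 28395 + 32350 + 1596 + 33539 = 99363
P = 95258 / 99363 × 100 = 95.8687
Fisher = √(L × P) = √(95.3089 × 95.8687) = 95.5884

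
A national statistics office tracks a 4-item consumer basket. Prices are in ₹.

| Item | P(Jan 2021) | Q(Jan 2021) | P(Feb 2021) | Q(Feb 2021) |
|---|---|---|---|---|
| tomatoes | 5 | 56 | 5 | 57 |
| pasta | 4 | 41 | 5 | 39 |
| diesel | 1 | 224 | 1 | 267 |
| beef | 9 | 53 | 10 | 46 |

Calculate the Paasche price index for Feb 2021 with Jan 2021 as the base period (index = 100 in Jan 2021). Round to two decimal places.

107.58

Paasche price index uses current-period quantities as weights.
ΣP(Feb 2021)·Q(Feb 2021) = 5×57 + 5×39 + 1×267 + 10×46 = 285 + 195 + 267 + 460 = 1207
ΣP(Jan 2021)·Q(Feb 2021) = 5×57 + 4×39 + 1×267 + 9×46 = 285 + 156 + 267 + 414 = 1122
Index = 1207 / 1122 × 100 = 107.5758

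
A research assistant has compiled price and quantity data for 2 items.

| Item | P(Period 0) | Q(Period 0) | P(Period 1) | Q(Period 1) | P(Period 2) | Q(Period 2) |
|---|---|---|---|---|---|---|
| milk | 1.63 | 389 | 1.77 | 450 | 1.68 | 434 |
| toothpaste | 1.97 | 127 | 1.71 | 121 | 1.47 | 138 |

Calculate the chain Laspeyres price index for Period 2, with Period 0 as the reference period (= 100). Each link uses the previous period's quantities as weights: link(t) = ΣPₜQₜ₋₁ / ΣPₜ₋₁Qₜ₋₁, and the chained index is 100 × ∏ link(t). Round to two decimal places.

95.33

Link Period 0→Period 1:
ΣP(Period 1)Q(Period 0) = 1.77×389 + 1.71×127 = 688.53 + 217.17 = 905.7
ΣP(Period 0)Q(Period 0) = 1.63×389 + 1.97×127 = 634.07 + 250.19 = 884.26
link = 905.7/884.26 = 1.024246
Link Period 1→Period 2:
ΣP(Period 2)Q(Period 1) = 1.68×450 + 1.47×121 = 756 + 177.87 = 933.87
ΣP(Period 1)Q(Period 1) = 1.77×450 + 1.71×121 = 796.5 + 206.91 = 1003.41
link = 933.87/1003.41 = 0.930696
Chained index = 100 × 1.024246 × 0.930696 = 95.3262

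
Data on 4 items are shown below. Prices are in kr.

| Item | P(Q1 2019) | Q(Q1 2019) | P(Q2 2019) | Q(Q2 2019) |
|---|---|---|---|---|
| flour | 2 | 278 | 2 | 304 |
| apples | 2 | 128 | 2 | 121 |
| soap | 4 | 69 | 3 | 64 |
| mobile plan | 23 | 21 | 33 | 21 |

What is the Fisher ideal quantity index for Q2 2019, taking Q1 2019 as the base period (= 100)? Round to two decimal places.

Laspeyres component (base-period weights):
ΣP(Q1 2019)Q(Q2 2019) = 2×304 + 2×121 + 4×64 + 23×21 = 608 + 242 + 256 + 483 = 1589
ΣP(Q1 2019)Q(Q1 2019) = 2×278 + 2×128 + 4×69 + 23×21 = 556 + 256 + 276 + 483 = 1571
L = 1589 / 1571 × 100 = 101.1458
Paasche component (current-period weights):
ΣP(Q2 2019)Q(Q2 2019) = 2×304 + 2×121 + 3×64 + 33×21 = 608 + 242 + 192 + 693 = 1735
ΣP(Q2 2019)Q(Q1 2019) = 2×278 + 2×128 + 3×69 + 33×21 = 556 + 256 + 207 + 693 = 1712
P = 1735 / 1712 × 100 = 101.3435
Fisher = √(L × P) = √(101.1458 × 101.3435) = 101.2446

101.24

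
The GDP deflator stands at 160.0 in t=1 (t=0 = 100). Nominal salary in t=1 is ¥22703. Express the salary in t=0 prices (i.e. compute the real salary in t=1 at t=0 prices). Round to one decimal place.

14189.4

Real = Nominal ÷ (Index/100) = 22703 ÷ (160.0/100)
     = 22703 ÷ 1.600 = 14189.3750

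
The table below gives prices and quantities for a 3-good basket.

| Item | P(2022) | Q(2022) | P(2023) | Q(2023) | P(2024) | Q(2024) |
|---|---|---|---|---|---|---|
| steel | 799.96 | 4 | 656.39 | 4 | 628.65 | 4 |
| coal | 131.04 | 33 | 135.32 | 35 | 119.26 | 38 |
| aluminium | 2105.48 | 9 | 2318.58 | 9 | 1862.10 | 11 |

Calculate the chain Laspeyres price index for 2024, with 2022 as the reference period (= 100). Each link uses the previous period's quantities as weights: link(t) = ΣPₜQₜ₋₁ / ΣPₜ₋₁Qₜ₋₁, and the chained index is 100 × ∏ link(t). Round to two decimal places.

Link 2022→2023:
ΣP(2023)Q(2022) = 656.39×4 + 135.32×33 + 2318.58×9 = 2625.56 + 4465.56 + 20867.22 = 27958.34
ΣP(2022)Q(2022) = 799.96×4 + 131.04×33 + 2105.48×9 = 3199.84 + 4324.32 + 18949.32 = 26473.48
link = 27958.34/26473.48 = 1.056089
Link 2023→2024:
ΣP(2024)Q(2023) = 628.65×4 + 119.26×35 + 1862.10×9 = 2514.6 + 4174.1 + 16758.9 = 23447.6
ΣP(2023)Q(2023) = 656.39×4 + 135.32×35 + 2318.58×9 = 2625.56 + 4736.2 + 20867.22 = 28228.98
link = 23447.6/28228.98 = 0.830622
Chained index = 100 × 1.056089 × 0.830622 = 87.7210

87.72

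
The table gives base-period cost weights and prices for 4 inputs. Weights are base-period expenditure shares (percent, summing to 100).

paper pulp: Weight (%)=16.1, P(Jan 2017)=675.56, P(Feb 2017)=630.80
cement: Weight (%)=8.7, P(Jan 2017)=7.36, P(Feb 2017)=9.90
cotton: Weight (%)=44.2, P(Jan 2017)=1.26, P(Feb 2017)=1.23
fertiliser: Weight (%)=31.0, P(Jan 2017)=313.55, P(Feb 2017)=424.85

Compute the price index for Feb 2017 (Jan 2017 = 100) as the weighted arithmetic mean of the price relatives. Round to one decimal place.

paper pulp: 16.1 × (630.80/675.56) = 16.1 × 0.933744 = 15.0333
cement: 8.7 × (9.90/7.36) = 8.7 × 1.345109 = 11.7024
cotton: 44.2 × (1.23/1.26) = 44.2 × 0.976190 = 43.1476
fertiliser: 31.0 × (424.85/313.55) = 31.0 × 1.354967 = 42.0040
Index = Σ wᵢ·(p₁ᵢ/p₀ᵢ) = 15.0333 + 11.7024 + 43.1476 + 42.0040 = 111.8873

111.9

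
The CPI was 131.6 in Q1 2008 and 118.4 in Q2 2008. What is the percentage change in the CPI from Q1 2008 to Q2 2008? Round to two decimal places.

Change = (118.4 − 131.6) / 131.6 × 100
       = -13.2 / 131.6 × 100 = -10.0304%

-10.03%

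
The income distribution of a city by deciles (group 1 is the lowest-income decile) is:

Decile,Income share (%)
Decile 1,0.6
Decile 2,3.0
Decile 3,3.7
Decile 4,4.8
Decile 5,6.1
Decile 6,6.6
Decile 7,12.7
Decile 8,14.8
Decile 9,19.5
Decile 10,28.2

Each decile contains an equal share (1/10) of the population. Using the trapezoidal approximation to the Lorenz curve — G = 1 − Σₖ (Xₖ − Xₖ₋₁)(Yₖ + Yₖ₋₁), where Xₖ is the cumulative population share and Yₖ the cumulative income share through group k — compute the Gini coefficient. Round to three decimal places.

0.444

Cumulative income shares Yₖ: 0.0060, 0.0360, 0.0730, 0.1210, 0.1820, 0.2480, 0.3750, 0.5230, 0.7180, 1.0000
Σ (Xₖ−Xₖ₋₁)(Yₖ+Yₖ₋₁) = (1/10)(0.0060+0.0000) + (1/10)(0.0360+0.0060) + (1/10)(0.0730+0.0360) + (1/10)(0.1210+0.0730) + (1/10)(0.1820+0.1210) + (1/10)(0.2480+0.1820) + (1/10)(0.3750+0.2480) + (1/10)(0.5230+0.3750) + (1/10)(0.7180+0.5230) + (1/10)(1.0000+0.7180)
  = 0.0006 + 0.0042 + 0.0109 + 0.0194 + 0.0303 + 0.0430 + 0.0623 + 0.0898 + 0.1241 + 0.1718 = 0.5564
G = 1 − 0.5564 = 0.4436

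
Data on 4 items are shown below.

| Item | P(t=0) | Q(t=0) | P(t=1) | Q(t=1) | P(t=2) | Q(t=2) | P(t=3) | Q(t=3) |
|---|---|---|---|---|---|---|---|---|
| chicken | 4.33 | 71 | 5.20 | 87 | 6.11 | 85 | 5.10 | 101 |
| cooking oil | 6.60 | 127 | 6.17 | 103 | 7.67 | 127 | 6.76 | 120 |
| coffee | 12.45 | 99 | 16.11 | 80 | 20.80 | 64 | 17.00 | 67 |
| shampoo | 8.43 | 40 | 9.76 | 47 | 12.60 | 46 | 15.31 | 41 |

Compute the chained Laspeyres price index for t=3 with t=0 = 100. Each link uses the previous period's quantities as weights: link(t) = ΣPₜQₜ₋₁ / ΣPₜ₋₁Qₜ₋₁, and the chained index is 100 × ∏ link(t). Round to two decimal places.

Link t=0→t=1:
ΣP(t=1)Q(t=0) = 5.20×71 + 6.17×127 + 16.11×99 + 9.76×40 = 369.2 + 783.59 + 1594.89 + 390.4 = 3138.08
ΣP(t=0)Q(t=0) = 4.33×71 + 6.60×127 + 12.45×99 + 8.43×40 = 307.43 + 838.2 + 1232.55 + 337.2 = 2715.38
link = 3138.08/2715.38 = 1.155669
Link t=1→t=2:
ΣP(t=2)Q(t=1) = 6.11×87 + 7.67×103 + 20.80×80 + 12.60×47 = 531.57 + 790.01 + 1664 + 592.2 = 3577.78
ΣP(t=1)Q(t=1) = 5.20×87 + 6.17×103 + 16.11×80 + 9.76×47 = 452.4 + 635.51 + 1288.8 + 458.72 = 2835.43
link = 3577.78/2835.43 = 1.261812
Link t=2→t=3:
ΣP(t=3)Q(t=2) = 5.10×85 + 6.76×127 + 17.00×64 + 15.31×46 = 433.5 + 858.52 + 1088 + 704.26 = 3084.28
ΣP(t=2)Q(t=2) = 6.11×85 + 7.67×127 + 20.80×64 + 12.60×46 = 519.35 + 974.09 + 1331.2 + 579.6 = 3404.24
link = 3084.28/3404.24 = 0.906011
Chained index = 100 × 1.155669 × 1.261812 × 0.906011 = 132.1179

132.12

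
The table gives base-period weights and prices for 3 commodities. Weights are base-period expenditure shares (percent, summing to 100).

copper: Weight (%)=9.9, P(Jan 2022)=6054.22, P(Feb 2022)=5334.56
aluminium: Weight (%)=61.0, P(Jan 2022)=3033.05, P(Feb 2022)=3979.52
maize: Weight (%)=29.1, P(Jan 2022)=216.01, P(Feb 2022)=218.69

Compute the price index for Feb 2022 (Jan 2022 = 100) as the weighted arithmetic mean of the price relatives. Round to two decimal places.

118.22

copper: 9.9 × (5334.56/6054.22) = 9.9 × 0.881131 = 8.7232
aluminium: 61.0 × (3979.52/3033.05) = 61.0 × 1.312052 = 80.0352
maize: 29.1 × (218.69/216.01) = 29.1 × 1.012407 = 29.4610
Index = Σ wᵢ·(p₁ᵢ/p₀ᵢ) = 8.7232 + 80.0352 + 29.4610 = 118.2194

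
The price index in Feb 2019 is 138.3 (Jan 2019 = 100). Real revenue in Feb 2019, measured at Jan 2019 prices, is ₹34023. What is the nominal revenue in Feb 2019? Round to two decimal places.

47053.81

Nominal = Real × (Index/100) = 34023 × (138.3/100)
        = 34023 × 1.383 = 47053.8090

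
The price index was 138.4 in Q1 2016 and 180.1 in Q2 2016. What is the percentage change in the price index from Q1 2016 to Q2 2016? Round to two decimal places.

Change = (180.1 − 138.4) / 138.4 × 100
       = 41.7 / 138.4 × 100 = 30.1301%

30.13%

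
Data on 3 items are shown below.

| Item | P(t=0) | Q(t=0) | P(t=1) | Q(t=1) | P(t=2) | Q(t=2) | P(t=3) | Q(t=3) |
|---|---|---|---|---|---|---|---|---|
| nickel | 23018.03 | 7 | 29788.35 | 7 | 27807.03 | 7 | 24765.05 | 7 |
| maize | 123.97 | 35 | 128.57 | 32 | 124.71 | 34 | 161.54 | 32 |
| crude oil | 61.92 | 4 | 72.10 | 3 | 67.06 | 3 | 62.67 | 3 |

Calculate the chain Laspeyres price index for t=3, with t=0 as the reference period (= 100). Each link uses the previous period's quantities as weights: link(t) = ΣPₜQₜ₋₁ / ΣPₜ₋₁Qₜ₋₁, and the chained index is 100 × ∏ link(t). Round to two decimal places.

Link t=0→t=1:
ΣP(t=1)Q(t=0) = 29788.35×7 + 128.57×35 + 72.10×4 = 208518.45 + 4499.95 + 288.4 = 213306.8
ΣP(t=0)Q(t=0) = 23018.03×7 + 123.97×35 + 61.92×4 = 161126.21 + 4338.95 + 247.68 = 165712.84
link = 213306.8/165712.84 = 1.287207
Link t=1→t=2:
ΣP(t=2)Q(t=1) = 27807.03×7 + 124.71×32 + 67.06×3 = 194649.21 + 3990.72 + 201.18 = 198841.11
ΣP(t=1)Q(t=1) = 29788.35×7 + 128.57×32 + 72.10×3 = 208518.45 + 4114.24 + 216.3 = 212848.99
link = 198841.11/212848.99 = 0.934189
Link t=2→t=3:
ΣP(t=3)Q(t=2) = 24765.05×7 + 161.54×34 + 62.67×3 = 173355.35 + 5492.36 + 188.01 = 179035.72
ΣP(t=2)Q(t=2) = 27807.03×7 + 124.71×34 + 67.06×3 = 194649.21 + 4240.14 + 201.18 = 199090.53
link = 179035.72/199090.53 = 0.899268
Chained index = 100 × 1.287207 × 0.934189 × 0.899268 = 108.1365

108.14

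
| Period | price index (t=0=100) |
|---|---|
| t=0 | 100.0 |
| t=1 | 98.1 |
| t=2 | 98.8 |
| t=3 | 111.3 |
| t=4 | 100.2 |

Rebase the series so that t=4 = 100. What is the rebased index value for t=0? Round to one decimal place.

Rebased(t=0) = 100.0 / 100.2 × 100 = 99.8004

99.8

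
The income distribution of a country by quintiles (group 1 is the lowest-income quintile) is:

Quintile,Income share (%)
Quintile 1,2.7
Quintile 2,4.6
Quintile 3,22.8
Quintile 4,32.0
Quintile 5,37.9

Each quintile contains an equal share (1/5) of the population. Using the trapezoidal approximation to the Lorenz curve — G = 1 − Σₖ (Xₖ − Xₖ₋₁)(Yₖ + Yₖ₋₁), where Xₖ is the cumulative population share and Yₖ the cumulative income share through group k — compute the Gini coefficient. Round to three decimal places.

Cumulative income shares Yₖ: 0.0270, 0.0730, 0.3010, 0.6210, 1.0000
Σ (Xₖ−Xₖ₋₁)(Yₖ+Yₖ₋₁) = (1/5)(0.0270+0.0000) + (1/5)(0.0730+0.0270) + (1/5)(0.3010+0.0730) + (1/5)(0.6210+0.3010) + (1/5)(1.0000+0.6210)
  = 0.0054 + 0.0200 + 0.0748 + 0.1844 + 0.3242 = 0.6088
G = 1 − 0.6088 = 0.3912

0.391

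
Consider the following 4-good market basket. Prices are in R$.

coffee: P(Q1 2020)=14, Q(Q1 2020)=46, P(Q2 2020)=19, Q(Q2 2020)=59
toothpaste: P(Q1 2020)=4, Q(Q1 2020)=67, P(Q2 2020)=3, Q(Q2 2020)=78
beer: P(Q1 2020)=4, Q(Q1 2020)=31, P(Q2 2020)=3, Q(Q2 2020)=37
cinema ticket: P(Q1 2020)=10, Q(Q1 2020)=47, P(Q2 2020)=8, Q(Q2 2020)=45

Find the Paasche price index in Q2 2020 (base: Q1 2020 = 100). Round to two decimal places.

105.18

Paasche price index uses current-period quantities as weights.
ΣP(Q2 2020)·Q(Q2 2020) = 19×59 + 3×78 + 3×37 + 8×45 = 1121 + 234 + 111 + 360 = 1826
ΣP(Q1 2020)·Q(Q2 2020) = 14×59 + 4×78 + 4×37 + 10×45 = 826 + 312 + 148 + 450 = 1736
Index = 1826 / 1736 × 100 = 105.1843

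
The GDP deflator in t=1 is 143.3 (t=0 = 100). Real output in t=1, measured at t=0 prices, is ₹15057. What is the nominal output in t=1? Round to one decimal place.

21576.7

Nominal = Real × (Index/100) = 15057 × (143.3/100)
        = 15057 × 1.433 = 21576.6810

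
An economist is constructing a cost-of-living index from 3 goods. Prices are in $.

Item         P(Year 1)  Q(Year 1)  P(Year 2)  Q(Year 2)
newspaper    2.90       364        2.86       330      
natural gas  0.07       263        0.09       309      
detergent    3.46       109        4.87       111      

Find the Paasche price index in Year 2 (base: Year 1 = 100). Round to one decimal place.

111.0

Paasche price index uses current-period quantities as weights.
ΣP(Year 2)·Q(Year 2) = 2.86×330 + 0.09×309 + 4.87×111 = 943.8 + 27.81 + 540.57 = 1512.18
ΣP(Year 1)·Q(Year 2) = 2.90×330 + 0.07×309 + 3.46×111 = 957 + 21.63 + 384.06 = 1362.69
Index = 1512.18 / 1362.69 × 100 = 110.9702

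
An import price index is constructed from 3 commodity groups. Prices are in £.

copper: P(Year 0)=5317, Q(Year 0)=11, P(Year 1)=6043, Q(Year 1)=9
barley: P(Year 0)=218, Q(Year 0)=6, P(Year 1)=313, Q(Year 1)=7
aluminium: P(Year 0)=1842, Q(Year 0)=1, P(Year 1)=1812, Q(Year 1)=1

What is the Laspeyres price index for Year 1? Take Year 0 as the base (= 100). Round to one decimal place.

113.8

Laspeyres price index uses base-period quantities as weights.
ΣP(Year 1)·Q(Year 0) = 6043×11 + 313×6 + 1812×1 = 66473 + 1878 + 1812 = 70163
ΣP(Year 0)·Q(Year 0) = 5317×11 + 218×6 + 1842×1 = 58487 + 1308 + 1842 = 61637
Index = 70163 / 61637 × 100 = 113.8326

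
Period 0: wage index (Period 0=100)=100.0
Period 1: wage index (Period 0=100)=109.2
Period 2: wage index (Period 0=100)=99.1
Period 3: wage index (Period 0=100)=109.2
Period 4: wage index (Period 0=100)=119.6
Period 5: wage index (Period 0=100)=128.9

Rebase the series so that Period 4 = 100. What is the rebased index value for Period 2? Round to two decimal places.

82.86

Rebased(Period 2) = 99.1 / 119.6 × 100 = 82.8595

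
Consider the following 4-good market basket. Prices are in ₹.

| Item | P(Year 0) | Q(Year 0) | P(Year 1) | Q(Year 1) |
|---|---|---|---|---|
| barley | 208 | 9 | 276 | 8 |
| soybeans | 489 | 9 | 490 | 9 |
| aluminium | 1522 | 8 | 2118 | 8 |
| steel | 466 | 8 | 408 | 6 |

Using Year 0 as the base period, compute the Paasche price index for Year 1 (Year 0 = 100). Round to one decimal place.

Paasche price index uses current-period quantities as weights.
ΣP(Year 1)·Q(Year 1) = 276×8 + 490×9 + 2118×8 + 408×6 = 2208 + 4410 + 16944 + 2448 = 26010
ΣP(Year 0)·Q(Year 1) = 208×8 + 489×9 + 1522×8 + 466×6 = 1664 + 4401 + 12176 + 2796 = 21037
Index = 26010 / 21037 × 100 = 123.6393

123.6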